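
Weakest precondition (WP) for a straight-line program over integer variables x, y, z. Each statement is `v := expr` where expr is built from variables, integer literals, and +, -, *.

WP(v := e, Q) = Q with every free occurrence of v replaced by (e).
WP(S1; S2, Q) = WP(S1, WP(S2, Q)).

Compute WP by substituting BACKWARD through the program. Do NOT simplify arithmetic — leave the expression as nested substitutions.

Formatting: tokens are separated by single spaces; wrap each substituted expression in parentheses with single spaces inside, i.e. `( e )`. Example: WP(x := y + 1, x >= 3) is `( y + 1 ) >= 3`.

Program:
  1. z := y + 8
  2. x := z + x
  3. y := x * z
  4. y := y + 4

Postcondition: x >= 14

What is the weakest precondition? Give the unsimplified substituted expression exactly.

post: x >= 14
stmt 4: y := y + 4  -- replace 0 occurrence(s) of y with (y + 4)
  => x >= 14
stmt 3: y := x * z  -- replace 0 occurrence(s) of y with (x * z)
  => x >= 14
stmt 2: x := z + x  -- replace 1 occurrence(s) of x with (z + x)
  => ( z + x ) >= 14
stmt 1: z := y + 8  -- replace 1 occurrence(s) of z with (y + 8)
  => ( ( y + 8 ) + x ) >= 14

Answer: ( ( y + 8 ) + x ) >= 14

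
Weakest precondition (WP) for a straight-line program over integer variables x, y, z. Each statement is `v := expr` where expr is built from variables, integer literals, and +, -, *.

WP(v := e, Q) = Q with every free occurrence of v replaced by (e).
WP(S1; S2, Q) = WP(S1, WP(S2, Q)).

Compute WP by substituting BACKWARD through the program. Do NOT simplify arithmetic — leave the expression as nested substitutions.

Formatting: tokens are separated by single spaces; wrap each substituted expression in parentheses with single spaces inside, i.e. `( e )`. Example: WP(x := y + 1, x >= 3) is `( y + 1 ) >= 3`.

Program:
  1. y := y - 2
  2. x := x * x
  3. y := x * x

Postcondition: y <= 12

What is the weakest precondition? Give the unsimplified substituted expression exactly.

Answer: ( ( x * x ) * ( x * x ) ) <= 12

Derivation:
post: y <= 12
stmt 3: y := x * x  -- replace 1 occurrence(s) of y with (x * x)
  => ( x * x ) <= 12
stmt 2: x := x * x  -- replace 2 occurrence(s) of x with (x * x)
  => ( ( x * x ) * ( x * x ) ) <= 12
stmt 1: y := y - 2  -- replace 0 occurrence(s) of y with (y - 2)
  => ( ( x * x ) * ( x * x ) ) <= 12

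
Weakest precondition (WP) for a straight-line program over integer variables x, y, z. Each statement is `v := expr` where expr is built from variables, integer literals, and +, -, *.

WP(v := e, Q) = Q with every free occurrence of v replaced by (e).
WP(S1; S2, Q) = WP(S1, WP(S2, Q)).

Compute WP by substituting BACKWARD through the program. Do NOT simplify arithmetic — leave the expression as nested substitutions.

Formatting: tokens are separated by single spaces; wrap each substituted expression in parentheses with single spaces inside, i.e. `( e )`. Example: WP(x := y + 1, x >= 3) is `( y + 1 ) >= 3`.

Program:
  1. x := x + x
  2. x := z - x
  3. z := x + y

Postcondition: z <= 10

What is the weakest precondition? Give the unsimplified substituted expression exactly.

Answer: ( ( z - ( x + x ) ) + y ) <= 10

Derivation:
post: z <= 10
stmt 3: z := x + y  -- replace 1 occurrence(s) of z with (x + y)
  => ( x + y ) <= 10
stmt 2: x := z - x  -- replace 1 occurrence(s) of x with (z - x)
  => ( ( z - x ) + y ) <= 10
stmt 1: x := x + x  -- replace 1 occurrence(s) of x with (x + x)
  => ( ( z - ( x + x ) ) + y ) <= 10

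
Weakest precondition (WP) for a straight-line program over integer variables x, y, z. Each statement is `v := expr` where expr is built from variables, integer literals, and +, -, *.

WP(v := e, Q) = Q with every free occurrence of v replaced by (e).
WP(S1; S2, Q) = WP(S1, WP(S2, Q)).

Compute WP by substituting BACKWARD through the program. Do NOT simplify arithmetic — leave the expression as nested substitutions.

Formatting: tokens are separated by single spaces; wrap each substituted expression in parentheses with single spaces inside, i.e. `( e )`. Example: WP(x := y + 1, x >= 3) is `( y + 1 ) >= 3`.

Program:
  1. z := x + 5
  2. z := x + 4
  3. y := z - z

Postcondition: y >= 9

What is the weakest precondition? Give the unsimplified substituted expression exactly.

Answer: ( ( x + 4 ) - ( x + 4 ) ) >= 9

Derivation:
post: y >= 9
stmt 3: y := z - z  -- replace 1 occurrence(s) of y with (z - z)
  => ( z - z ) >= 9
stmt 2: z := x + 4  -- replace 2 occurrence(s) of z with (x + 4)
  => ( ( x + 4 ) - ( x + 4 ) ) >= 9
stmt 1: z := x + 5  -- replace 0 occurrence(s) of z with (x + 5)
  => ( ( x + 4 ) - ( x + 4 ) ) >= 9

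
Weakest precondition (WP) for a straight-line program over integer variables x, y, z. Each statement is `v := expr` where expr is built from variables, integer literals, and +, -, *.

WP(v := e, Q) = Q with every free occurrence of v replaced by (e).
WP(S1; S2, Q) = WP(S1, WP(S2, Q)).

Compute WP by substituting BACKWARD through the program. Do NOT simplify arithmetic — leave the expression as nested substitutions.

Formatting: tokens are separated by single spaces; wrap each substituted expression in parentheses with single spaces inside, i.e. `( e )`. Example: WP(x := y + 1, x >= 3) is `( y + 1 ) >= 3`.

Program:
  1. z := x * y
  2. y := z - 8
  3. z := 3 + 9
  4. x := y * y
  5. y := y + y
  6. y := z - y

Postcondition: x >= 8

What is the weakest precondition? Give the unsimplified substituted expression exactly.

Answer: ( ( ( x * y ) - 8 ) * ( ( x * y ) - 8 ) ) >= 8

Derivation:
post: x >= 8
stmt 6: y := z - y  -- replace 0 occurrence(s) of y with (z - y)
  => x >= 8
stmt 5: y := y + y  -- replace 0 occurrence(s) of y with (y + y)
  => x >= 8
stmt 4: x := y * y  -- replace 1 occurrence(s) of x with (y * y)
  => ( y * y ) >= 8
stmt 3: z := 3 + 9  -- replace 0 occurrence(s) of z with (3 + 9)
  => ( y * y ) >= 8
stmt 2: y := z - 8  -- replace 2 occurrence(s) of y with (z - 8)
  => ( ( z - 8 ) * ( z - 8 ) ) >= 8
stmt 1: z := x * y  -- replace 2 occurrence(s) of z with (x * y)
  => ( ( ( x * y ) - 8 ) * ( ( x * y ) - 8 ) ) >= 8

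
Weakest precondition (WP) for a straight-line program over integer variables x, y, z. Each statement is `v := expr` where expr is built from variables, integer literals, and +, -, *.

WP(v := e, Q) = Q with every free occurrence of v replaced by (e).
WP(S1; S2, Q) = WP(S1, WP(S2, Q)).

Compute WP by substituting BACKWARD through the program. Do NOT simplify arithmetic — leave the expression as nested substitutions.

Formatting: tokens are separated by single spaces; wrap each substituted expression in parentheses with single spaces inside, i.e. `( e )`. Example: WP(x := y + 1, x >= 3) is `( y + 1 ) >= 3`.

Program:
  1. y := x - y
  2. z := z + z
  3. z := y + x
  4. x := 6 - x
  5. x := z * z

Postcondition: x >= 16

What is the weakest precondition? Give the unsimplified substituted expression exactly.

post: x >= 16
stmt 5: x := z * z  -- replace 1 occurrence(s) of x with (z * z)
  => ( z * z ) >= 16
stmt 4: x := 6 - x  -- replace 0 occurrence(s) of x with (6 - x)
  => ( z * z ) >= 16
stmt 3: z := y + x  -- replace 2 occurrence(s) of z with (y + x)
  => ( ( y + x ) * ( y + x ) ) >= 16
stmt 2: z := z + z  -- replace 0 occurrence(s) of z with (z + z)
  => ( ( y + x ) * ( y + x ) ) >= 16
stmt 1: y := x - y  -- replace 2 occurrence(s) of y with (x - y)
  => ( ( ( x - y ) + x ) * ( ( x - y ) + x ) ) >= 16

Answer: ( ( ( x - y ) + x ) * ( ( x - y ) + x ) ) >= 16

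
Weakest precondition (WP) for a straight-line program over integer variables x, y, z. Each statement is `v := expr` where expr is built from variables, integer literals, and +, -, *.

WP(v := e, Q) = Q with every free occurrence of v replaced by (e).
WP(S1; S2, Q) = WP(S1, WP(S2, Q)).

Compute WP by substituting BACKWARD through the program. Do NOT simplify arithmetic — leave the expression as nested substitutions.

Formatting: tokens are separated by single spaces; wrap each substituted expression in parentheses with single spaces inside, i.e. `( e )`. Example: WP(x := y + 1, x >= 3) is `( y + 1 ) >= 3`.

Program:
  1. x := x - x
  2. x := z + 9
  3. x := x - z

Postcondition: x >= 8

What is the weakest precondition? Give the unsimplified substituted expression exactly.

post: x >= 8
stmt 3: x := x - z  -- replace 1 occurrence(s) of x with (x - z)
  => ( x - z ) >= 8
stmt 2: x := z + 9  -- replace 1 occurrence(s) of x with (z + 9)
  => ( ( z + 9 ) - z ) >= 8
stmt 1: x := x - x  -- replace 0 occurrence(s) of x with (x - x)
  => ( ( z + 9 ) - z ) >= 8

Answer: ( ( z + 9 ) - z ) >= 8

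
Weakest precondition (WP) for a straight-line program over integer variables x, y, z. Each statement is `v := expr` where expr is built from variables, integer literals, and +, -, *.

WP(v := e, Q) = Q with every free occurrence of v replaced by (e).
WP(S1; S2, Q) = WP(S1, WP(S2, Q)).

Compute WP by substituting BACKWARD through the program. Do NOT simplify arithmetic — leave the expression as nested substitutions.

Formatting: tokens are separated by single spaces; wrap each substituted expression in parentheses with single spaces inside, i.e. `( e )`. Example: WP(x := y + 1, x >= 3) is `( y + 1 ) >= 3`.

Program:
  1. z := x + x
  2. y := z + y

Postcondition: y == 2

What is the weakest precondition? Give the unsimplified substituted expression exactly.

post: y == 2
stmt 2: y := z + y  -- replace 1 occurrence(s) of y with (z + y)
  => ( z + y ) == 2
stmt 1: z := x + x  -- replace 1 occurrence(s) of z with (x + x)
  => ( ( x + x ) + y ) == 2

Answer: ( ( x + x ) + y ) == 2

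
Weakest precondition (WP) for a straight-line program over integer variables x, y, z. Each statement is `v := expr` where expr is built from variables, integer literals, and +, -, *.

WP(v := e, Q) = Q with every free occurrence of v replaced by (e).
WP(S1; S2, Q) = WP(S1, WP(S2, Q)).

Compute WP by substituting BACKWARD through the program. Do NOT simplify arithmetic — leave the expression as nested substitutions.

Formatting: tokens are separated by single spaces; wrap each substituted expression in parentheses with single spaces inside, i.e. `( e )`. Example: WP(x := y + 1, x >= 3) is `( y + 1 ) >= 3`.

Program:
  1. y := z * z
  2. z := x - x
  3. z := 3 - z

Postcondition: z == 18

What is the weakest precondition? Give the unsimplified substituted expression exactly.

Answer: ( 3 - ( x - x ) ) == 18

Derivation:
post: z == 18
stmt 3: z := 3 - z  -- replace 1 occurrence(s) of z with (3 - z)
  => ( 3 - z ) == 18
stmt 2: z := x - x  -- replace 1 occurrence(s) of z with (x - x)
  => ( 3 - ( x - x ) ) == 18
stmt 1: y := z * z  -- replace 0 occurrence(s) of y with (z * z)
  => ( 3 - ( x - x ) ) == 18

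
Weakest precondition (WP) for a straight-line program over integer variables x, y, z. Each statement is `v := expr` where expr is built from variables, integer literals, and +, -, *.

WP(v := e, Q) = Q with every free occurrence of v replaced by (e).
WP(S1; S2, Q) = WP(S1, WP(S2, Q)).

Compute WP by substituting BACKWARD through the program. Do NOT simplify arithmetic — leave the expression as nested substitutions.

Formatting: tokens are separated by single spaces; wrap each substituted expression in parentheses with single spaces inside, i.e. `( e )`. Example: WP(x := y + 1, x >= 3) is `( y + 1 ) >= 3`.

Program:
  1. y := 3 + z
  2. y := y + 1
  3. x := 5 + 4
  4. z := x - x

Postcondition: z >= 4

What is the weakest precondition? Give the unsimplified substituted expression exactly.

Answer: ( ( 5 + 4 ) - ( 5 + 4 ) ) >= 4

Derivation:
post: z >= 4
stmt 4: z := x - x  -- replace 1 occurrence(s) of z with (x - x)
  => ( x - x ) >= 4
stmt 3: x := 5 + 4  -- replace 2 occurrence(s) of x with (5 + 4)
  => ( ( 5 + 4 ) - ( 5 + 4 ) ) >= 4
stmt 2: y := y + 1  -- replace 0 occurrence(s) of y with (y + 1)
  => ( ( 5 + 4 ) - ( 5 + 4 ) ) >= 4
stmt 1: y := 3 + z  -- replace 0 occurrence(s) of y with (3 + z)
  => ( ( 5 + 4 ) - ( 5 + 4 ) ) >= 4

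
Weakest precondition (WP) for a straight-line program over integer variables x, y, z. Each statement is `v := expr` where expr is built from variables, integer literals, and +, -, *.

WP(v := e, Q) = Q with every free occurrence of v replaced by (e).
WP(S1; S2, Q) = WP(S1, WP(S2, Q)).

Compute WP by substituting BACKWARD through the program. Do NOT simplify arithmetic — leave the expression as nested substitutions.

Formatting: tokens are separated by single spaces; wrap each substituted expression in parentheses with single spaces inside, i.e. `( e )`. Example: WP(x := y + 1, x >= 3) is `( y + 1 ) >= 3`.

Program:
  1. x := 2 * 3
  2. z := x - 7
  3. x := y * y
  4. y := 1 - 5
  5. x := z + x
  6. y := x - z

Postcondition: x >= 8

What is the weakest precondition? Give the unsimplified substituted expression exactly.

Answer: ( ( ( 2 * 3 ) - 7 ) + ( y * y ) ) >= 8

Derivation:
post: x >= 8
stmt 6: y := x - z  -- replace 0 occurrence(s) of y with (x - z)
  => x >= 8
stmt 5: x := z + x  -- replace 1 occurrence(s) of x with (z + x)
  => ( z + x ) >= 8
stmt 4: y := 1 - 5  -- replace 0 occurrence(s) of y with (1 - 5)
  => ( z + x ) >= 8
stmt 3: x := y * y  -- replace 1 occurrence(s) of x with (y * y)
  => ( z + ( y * y ) ) >= 8
stmt 2: z := x - 7  -- replace 1 occurrence(s) of z with (x - 7)
  => ( ( x - 7 ) + ( y * y ) ) >= 8
stmt 1: x := 2 * 3  -- replace 1 occurrence(s) of x with (2 * 3)
  => ( ( ( 2 * 3 ) - 7 ) + ( y * y ) ) >= 8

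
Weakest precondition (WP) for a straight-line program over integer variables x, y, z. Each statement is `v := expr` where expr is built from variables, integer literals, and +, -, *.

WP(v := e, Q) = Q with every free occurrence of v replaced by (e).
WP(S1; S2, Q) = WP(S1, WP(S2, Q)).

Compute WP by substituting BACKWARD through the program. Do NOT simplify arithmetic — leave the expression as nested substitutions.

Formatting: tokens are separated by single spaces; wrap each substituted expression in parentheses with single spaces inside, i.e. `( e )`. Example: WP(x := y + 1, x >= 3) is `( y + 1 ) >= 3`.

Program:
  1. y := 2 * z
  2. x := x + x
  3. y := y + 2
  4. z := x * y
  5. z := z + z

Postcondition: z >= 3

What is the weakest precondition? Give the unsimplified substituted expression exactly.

Answer: ( ( ( x + x ) * ( ( 2 * z ) + 2 ) ) + ( ( x + x ) * ( ( 2 * z ) + 2 ) ) ) >= 3

Derivation:
post: z >= 3
stmt 5: z := z + z  -- replace 1 occurrence(s) of z with (z + z)
  => ( z + z ) >= 3
stmt 4: z := x * y  -- replace 2 occurrence(s) of z with (x * y)
  => ( ( x * y ) + ( x * y ) ) >= 3
stmt 3: y := y + 2  -- replace 2 occurrence(s) of y with (y + 2)
  => ( ( x * ( y + 2 ) ) + ( x * ( y + 2 ) ) ) >= 3
stmt 2: x := x + x  -- replace 2 occurrence(s) of x with (x + x)
  => ( ( ( x + x ) * ( y + 2 ) ) + ( ( x + x ) * ( y + 2 ) ) ) >= 3
stmt 1: y := 2 * z  -- replace 2 occurrence(s) of y with (2 * z)
  => ( ( ( x + x ) * ( ( 2 * z ) + 2 ) ) + ( ( x + x ) * ( ( 2 * z ) + 2 ) ) ) >= 3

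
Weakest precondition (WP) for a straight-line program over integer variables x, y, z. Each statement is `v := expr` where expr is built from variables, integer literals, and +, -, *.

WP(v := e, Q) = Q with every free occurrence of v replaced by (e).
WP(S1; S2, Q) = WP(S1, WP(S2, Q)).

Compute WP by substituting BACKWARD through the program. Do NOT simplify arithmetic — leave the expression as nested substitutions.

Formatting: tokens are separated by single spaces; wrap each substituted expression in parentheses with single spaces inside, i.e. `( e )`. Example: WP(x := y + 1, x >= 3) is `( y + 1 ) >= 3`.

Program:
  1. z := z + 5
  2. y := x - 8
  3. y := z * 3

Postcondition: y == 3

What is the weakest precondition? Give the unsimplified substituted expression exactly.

post: y == 3
stmt 3: y := z * 3  -- replace 1 occurrence(s) of y with (z * 3)
  => ( z * 3 ) == 3
stmt 2: y := x - 8  -- replace 0 occurrence(s) of y with (x - 8)
  => ( z * 3 ) == 3
stmt 1: z := z + 5  -- replace 1 occurrence(s) of z with (z + 5)
  => ( ( z + 5 ) * 3 ) == 3

Answer: ( ( z + 5 ) * 3 ) == 3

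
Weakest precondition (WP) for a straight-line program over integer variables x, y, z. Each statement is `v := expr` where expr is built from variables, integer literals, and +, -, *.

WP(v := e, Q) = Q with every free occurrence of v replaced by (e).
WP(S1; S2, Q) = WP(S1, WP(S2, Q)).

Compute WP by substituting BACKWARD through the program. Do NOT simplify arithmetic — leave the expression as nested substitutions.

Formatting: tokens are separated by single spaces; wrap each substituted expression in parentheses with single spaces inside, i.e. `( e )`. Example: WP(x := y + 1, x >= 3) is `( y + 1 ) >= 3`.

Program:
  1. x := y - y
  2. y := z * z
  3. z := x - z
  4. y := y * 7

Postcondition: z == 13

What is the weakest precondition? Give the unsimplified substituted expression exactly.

post: z == 13
stmt 4: y := y * 7  -- replace 0 occurrence(s) of y with (y * 7)
  => z == 13
stmt 3: z := x - z  -- replace 1 occurrence(s) of z with (x - z)
  => ( x - z ) == 13
stmt 2: y := z * z  -- replace 0 occurrence(s) of y with (z * z)
  => ( x - z ) == 13
stmt 1: x := y - y  -- replace 1 occurrence(s) of x with (y - y)
  => ( ( y - y ) - z ) == 13

Answer: ( ( y - y ) - z ) == 13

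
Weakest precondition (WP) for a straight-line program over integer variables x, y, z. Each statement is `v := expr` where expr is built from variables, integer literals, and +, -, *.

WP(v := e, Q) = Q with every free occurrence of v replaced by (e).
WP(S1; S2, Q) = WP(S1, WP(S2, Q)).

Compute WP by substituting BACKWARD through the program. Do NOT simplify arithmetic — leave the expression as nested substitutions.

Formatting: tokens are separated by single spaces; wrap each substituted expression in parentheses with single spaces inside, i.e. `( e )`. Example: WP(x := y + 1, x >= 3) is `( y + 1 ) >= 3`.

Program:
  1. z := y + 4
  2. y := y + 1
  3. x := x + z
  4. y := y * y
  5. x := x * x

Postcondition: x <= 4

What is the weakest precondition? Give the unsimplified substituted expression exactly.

Answer: ( ( x + ( y + 4 ) ) * ( x + ( y + 4 ) ) ) <= 4

Derivation:
post: x <= 4
stmt 5: x := x * x  -- replace 1 occurrence(s) of x with (x * x)
  => ( x * x ) <= 4
stmt 4: y := y * y  -- replace 0 occurrence(s) of y with (y * y)
  => ( x * x ) <= 4
stmt 3: x := x + z  -- replace 2 occurrence(s) of x with (x + z)
  => ( ( x + z ) * ( x + z ) ) <= 4
stmt 2: y := y + 1  -- replace 0 occurrence(s) of y with (y + 1)
  => ( ( x + z ) * ( x + z ) ) <= 4
stmt 1: z := y + 4  -- replace 2 occurrence(s) of z with (y + 4)
  => ( ( x + ( y + 4 ) ) * ( x + ( y + 4 ) ) ) <= 4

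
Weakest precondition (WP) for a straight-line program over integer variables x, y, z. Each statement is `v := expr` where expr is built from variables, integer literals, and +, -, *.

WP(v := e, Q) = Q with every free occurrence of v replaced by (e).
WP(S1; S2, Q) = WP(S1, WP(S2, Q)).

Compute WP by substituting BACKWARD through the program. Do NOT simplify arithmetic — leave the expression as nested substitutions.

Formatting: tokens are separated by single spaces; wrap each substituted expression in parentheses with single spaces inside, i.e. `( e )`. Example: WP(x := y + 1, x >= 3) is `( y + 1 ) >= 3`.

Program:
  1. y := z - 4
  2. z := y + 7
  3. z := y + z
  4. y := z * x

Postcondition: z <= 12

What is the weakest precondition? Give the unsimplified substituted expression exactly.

post: z <= 12
stmt 4: y := z * x  -- replace 0 occurrence(s) of y with (z * x)
  => z <= 12
stmt 3: z := y + z  -- replace 1 occurrence(s) of z with (y + z)
  => ( y + z ) <= 12
stmt 2: z := y + 7  -- replace 1 occurrence(s) of z with (y + 7)
  => ( y + ( y + 7 ) ) <= 12
stmt 1: y := z - 4  -- replace 2 occurrence(s) of y with (z - 4)
  => ( ( z - 4 ) + ( ( z - 4 ) + 7 ) ) <= 12

Answer: ( ( z - 4 ) + ( ( z - 4 ) + 7 ) ) <= 12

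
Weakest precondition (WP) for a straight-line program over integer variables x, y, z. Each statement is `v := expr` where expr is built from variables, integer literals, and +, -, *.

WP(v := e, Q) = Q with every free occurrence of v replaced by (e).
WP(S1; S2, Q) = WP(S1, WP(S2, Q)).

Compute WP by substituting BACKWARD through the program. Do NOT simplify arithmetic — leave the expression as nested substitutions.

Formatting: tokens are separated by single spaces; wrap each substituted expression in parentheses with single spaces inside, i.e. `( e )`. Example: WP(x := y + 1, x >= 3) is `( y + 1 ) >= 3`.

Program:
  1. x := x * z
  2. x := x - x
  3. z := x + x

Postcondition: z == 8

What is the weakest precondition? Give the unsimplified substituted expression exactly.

post: z == 8
stmt 3: z := x + x  -- replace 1 occurrence(s) of z with (x + x)
  => ( x + x ) == 8
stmt 2: x := x - x  -- replace 2 occurrence(s) of x with (x - x)
  => ( ( x - x ) + ( x - x ) ) == 8
stmt 1: x := x * z  -- replace 4 occurrence(s) of x with (x * z)
  => ( ( ( x * z ) - ( x * z ) ) + ( ( x * z ) - ( x * z ) ) ) == 8

Answer: ( ( ( x * z ) - ( x * z ) ) + ( ( x * z ) - ( x * z ) ) ) == 8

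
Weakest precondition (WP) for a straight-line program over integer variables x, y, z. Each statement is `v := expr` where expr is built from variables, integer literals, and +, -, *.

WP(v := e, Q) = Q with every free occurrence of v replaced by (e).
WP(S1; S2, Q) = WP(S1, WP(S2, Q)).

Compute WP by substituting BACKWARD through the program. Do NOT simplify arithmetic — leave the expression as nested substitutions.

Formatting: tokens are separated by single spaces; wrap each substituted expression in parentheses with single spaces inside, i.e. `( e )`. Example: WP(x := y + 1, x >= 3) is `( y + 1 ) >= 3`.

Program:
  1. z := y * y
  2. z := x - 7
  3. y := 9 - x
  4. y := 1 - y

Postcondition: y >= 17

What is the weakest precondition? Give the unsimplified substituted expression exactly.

Answer: ( 1 - ( 9 - x ) ) >= 17

Derivation:
post: y >= 17
stmt 4: y := 1 - y  -- replace 1 occurrence(s) of y with (1 - y)
  => ( 1 - y ) >= 17
stmt 3: y := 9 - x  -- replace 1 occurrence(s) of y with (9 - x)
  => ( 1 - ( 9 - x ) ) >= 17
stmt 2: z := x - 7  -- replace 0 occurrence(s) of z with (x - 7)
  => ( 1 - ( 9 - x ) ) >= 17
stmt 1: z := y * y  -- replace 0 occurrence(s) of z with (y * y)
  => ( 1 - ( 9 - x ) ) >= 17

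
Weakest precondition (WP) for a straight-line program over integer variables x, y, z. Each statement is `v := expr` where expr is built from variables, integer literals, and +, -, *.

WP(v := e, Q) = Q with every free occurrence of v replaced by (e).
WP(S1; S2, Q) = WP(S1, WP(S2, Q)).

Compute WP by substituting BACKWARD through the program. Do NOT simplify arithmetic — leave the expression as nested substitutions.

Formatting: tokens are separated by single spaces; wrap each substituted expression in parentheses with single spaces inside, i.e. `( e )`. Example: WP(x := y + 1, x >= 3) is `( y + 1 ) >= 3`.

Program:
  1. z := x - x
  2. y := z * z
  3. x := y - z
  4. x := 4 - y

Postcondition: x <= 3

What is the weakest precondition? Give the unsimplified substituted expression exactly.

post: x <= 3
stmt 4: x := 4 - y  -- replace 1 occurrence(s) of x with (4 - y)
  => ( 4 - y ) <= 3
stmt 3: x := y - z  -- replace 0 occurrence(s) of x with (y - z)
  => ( 4 - y ) <= 3
stmt 2: y := z * z  -- replace 1 occurrence(s) of y with (z * z)
  => ( 4 - ( z * z ) ) <= 3
stmt 1: z := x - x  -- replace 2 occurrence(s) of z with (x - x)
  => ( 4 - ( ( x - x ) * ( x - x ) ) ) <= 3

Answer: ( 4 - ( ( x - x ) * ( x - x ) ) ) <= 3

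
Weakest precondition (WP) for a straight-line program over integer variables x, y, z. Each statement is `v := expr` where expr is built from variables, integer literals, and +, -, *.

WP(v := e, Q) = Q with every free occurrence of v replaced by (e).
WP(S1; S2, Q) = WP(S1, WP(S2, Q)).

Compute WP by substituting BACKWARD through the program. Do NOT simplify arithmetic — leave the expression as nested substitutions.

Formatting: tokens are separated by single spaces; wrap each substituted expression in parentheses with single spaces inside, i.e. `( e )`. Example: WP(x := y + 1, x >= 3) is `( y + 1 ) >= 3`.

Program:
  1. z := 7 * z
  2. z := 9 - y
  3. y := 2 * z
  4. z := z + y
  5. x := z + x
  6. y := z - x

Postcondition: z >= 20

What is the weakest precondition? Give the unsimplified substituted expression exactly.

post: z >= 20
stmt 6: y := z - x  -- replace 0 occurrence(s) of y with (z - x)
  => z >= 20
stmt 5: x := z + x  -- replace 0 occurrence(s) of x with (z + x)
  => z >= 20
stmt 4: z := z + y  -- replace 1 occurrence(s) of z with (z + y)
  => ( z + y ) >= 20
stmt 3: y := 2 * z  -- replace 1 occurrence(s) of y with (2 * z)
  => ( z + ( 2 * z ) ) >= 20
stmt 2: z := 9 - y  -- replace 2 occurrence(s) of z with (9 - y)
  => ( ( 9 - y ) + ( 2 * ( 9 - y ) ) ) >= 20
stmt 1: z := 7 * z  -- replace 0 occurrence(s) of z with (7 * z)
  => ( ( 9 - y ) + ( 2 * ( 9 - y ) ) ) >= 20

Answer: ( ( 9 - y ) + ( 2 * ( 9 - y ) ) ) >= 20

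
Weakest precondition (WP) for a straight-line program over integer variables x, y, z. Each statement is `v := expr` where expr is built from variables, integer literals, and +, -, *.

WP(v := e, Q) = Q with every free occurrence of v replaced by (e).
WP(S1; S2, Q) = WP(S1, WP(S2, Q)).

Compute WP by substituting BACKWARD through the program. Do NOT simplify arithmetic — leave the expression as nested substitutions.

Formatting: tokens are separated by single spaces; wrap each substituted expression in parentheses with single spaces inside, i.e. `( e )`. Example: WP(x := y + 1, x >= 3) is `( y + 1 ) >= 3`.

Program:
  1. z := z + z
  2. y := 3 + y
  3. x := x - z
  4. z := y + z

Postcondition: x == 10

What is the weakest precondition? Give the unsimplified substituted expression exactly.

Answer: ( x - ( z + z ) ) == 10

Derivation:
post: x == 10
stmt 4: z := y + z  -- replace 0 occurrence(s) of z with (y + z)
  => x == 10
stmt 3: x := x - z  -- replace 1 occurrence(s) of x with (x - z)
  => ( x - z ) == 10
stmt 2: y := 3 + y  -- replace 0 occurrence(s) of y with (3 + y)
  => ( x - z ) == 10
stmt 1: z := z + z  -- replace 1 occurrence(s) of z with (z + z)
  => ( x - ( z + z ) ) == 10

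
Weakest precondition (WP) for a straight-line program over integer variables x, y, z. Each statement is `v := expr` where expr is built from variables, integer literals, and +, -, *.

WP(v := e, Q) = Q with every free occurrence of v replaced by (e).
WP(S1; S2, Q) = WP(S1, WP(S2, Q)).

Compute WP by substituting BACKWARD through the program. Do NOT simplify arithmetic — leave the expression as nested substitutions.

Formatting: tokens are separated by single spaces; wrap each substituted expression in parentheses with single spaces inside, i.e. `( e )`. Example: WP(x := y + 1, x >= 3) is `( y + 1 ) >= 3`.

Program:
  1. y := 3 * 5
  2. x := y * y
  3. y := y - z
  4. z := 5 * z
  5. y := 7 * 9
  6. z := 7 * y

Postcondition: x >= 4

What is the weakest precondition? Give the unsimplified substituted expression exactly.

Answer: ( ( 3 * 5 ) * ( 3 * 5 ) ) >= 4

Derivation:
post: x >= 4
stmt 6: z := 7 * y  -- replace 0 occurrence(s) of z with (7 * y)
  => x >= 4
stmt 5: y := 7 * 9  -- replace 0 occurrence(s) of y with (7 * 9)
  => x >= 4
stmt 4: z := 5 * z  -- replace 0 occurrence(s) of z with (5 * z)
  => x >= 4
stmt 3: y := y - z  -- replace 0 occurrence(s) of y with (y - z)
  => x >= 4
stmt 2: x := y * y  -- replace 1 occurrence(s) of x with (y * y)
  => ( y * y ) >= 4
stmt 1: y := 3 * 5  -- replace 2 occurrence(s) of y with (3 * 5)
  => ( ( 3 * 5 ) * ( 3 * 5 ) ) >= 4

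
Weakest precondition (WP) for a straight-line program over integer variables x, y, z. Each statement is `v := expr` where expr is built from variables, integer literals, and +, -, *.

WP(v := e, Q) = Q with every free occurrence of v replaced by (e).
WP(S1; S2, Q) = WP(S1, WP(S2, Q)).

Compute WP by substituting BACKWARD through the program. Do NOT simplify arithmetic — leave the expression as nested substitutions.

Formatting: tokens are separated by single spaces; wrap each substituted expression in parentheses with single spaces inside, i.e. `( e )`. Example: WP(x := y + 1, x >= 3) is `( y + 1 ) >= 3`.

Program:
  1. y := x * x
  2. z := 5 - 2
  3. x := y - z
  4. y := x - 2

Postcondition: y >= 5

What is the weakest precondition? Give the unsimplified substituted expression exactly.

post: y >= 5
stmt 4: y := x - 2  -- replace 1 occurrence(s) of y with (x - 2)
  => ( x - 2 ) >= 5
stmt 3: x := y - z  -- replace 1 occurrence(s) of x with (y - z)
  => ( ( y - z ) - 2 ) >= 5
stmt 2: z := 5 - 2  -- replace 1 occurrence(s) of z with (5 - 2)
  => ( ( y - ( 5 - 2 ) ) - 2 ) >= 5
stmt 1: y := x * x  -- replace 1 occurrence(s) of y with (x * x)
  => ( ( ( x * x ) - ( 5 - 2 ) ) - 2 ) >= 5

Answer: ( ( ( x * x ) - ( 5 - 2 ) ) - 2 ) >= 5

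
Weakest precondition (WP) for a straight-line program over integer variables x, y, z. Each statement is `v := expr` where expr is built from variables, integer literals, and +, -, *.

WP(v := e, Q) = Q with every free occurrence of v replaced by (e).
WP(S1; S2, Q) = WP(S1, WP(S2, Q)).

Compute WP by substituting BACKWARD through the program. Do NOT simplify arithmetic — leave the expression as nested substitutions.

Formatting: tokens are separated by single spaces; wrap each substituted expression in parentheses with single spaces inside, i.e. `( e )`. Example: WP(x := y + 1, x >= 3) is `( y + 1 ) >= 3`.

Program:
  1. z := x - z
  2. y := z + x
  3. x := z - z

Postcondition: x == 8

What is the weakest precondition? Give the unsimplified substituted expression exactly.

post: x == 8
stmt 3: x := z - z  -- replace 1 occurrence(s) of x with (z - z)
  => ( z - z ) == 8
stmt 2: y := z + x  -- replace 0 occurrence(s) of y with (z + x)
  => ( z - z ) == 8
stmt 1: z := x - z  -- replace 2 occurrence(s) of z with (x - z)
  => ( ( x - z ) - ( x - z ) ) == 8

Answer: ( ( x - z ) - ( x - z ) ) == 8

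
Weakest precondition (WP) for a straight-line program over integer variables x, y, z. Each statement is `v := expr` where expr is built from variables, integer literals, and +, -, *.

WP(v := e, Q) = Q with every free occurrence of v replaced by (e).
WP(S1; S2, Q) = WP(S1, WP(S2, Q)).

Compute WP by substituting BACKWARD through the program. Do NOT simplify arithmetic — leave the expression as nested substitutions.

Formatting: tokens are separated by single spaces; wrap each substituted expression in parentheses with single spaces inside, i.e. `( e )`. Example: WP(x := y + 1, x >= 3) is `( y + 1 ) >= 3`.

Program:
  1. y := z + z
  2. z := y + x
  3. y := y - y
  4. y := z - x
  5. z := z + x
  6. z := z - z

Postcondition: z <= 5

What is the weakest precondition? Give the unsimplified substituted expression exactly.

post: z <= 5
stmt 6: z := z - z  -- replace 1 occurrence(s) of z with (z - z)
  => ( z - z ) <= 5
stmt 5: z := z + x  -- replace 2 occurrence(s) of z with (z + x)
  => ( ( z + x ) - ( z + x ) ) <= 5
stmt 4: y := z - x  -- replace 0 occurrence(s) of y with (z - x)
  => ( ( z + x ) - ( z + x ) ) <= 5
stmt 3: y := y - y  -- replace 0 occurrence(s) of y with (y - y)
  => ( ( z + x ) - ( z + x ) ) <= 5
stmt 2: z := y + x  -- replace 2 occurrence(s) of z with (y + x)
  => ( ( ( y + x ) + x ) - ( ( y + x ) + x ) ) <= 5
stmt 1: y := z + z  -- replace 2 occurrence(s) of y with (z + z)
  => ( ( ( ( z + z ) + x ) + x ) - ( ( ( z + z ) + x ) + x ) ) <= 5

Answer: ( ( ( ( z + z ) + x ) + x ) - ( ( ( z + z ) + x ) + x ) ) <= 5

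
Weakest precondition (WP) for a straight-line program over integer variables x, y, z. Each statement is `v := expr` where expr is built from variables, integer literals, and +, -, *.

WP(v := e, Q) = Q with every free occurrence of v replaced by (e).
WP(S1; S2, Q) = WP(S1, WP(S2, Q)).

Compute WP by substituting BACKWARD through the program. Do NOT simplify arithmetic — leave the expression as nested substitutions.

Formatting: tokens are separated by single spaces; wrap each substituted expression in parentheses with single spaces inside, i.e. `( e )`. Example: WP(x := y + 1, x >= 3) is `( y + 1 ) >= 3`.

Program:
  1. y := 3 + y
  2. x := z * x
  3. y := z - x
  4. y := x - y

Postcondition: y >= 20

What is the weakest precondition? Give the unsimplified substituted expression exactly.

post: y >= 20
stmt 4: y := x - y  -- replace 1 occurrence(s) of y with (x - y)
  => ( x - y ) >= 20
stmt 3: y := z - x  -- replace 1 occurrence(s) of y with (z - x)
  => ( x - ( z - x ) ) >= 20
stmt 2: x := z * x  -- replace 2 occurrence(s) of x with (z * x)
  => ( ( z * x ) - ( z - ( z * x ) ) ) >= 20
stmt 1: y := 3 + y  -- replace 0 occurrence(s) of y with (3 + y)
  => ( ( z * x ) - ( z - ( z * x ) ) ) >= 20

Answer: ( ( z * x ) - ( z - ( z * x ) ) ) >= 20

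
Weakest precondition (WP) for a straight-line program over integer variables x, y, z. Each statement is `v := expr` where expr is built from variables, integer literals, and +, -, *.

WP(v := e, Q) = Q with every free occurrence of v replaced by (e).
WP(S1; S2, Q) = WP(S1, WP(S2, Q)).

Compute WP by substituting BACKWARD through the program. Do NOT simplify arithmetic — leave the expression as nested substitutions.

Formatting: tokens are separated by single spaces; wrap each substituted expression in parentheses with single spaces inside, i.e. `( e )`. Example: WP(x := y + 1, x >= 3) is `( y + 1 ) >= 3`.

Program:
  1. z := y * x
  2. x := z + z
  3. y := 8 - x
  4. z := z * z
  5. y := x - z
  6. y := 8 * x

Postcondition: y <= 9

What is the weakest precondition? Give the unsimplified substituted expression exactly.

post: y <= 9
stmt 6: y := 8 * x  -- replace 1 occurrence(s) of y with (8 * x)
  => ( 8 * x ) <= 9
stmt 5: y := x - z  -- replace 0 occurrence(s) of y with (x - z)
  => ( 8 * x ) <= 9
stmt 4: z := z * z  -- replace 0 occurrence(s) of z with (z * z)
  => ( 8 * x ) <= 9
stmt 3: y := 8 - x  -- replace 0 occurrence(s) of y with (8 - x)
  => ( 8 * x ) <= 9
stmt 2: x := z + z  -- replace 1 occurrence(s) of x with (z + z)
  => ( 8 * ( z + z ) ) <= 9
stmt 1: z := y * x  -- replace 2 occurrence(s) of z with (y * x)
  => ( 8 * ( ( y * x ) + ( y * x ) ) ) <= 9

Answer: ( 8 * ( ( y * x ) + ( y * x ) ) ) <= 9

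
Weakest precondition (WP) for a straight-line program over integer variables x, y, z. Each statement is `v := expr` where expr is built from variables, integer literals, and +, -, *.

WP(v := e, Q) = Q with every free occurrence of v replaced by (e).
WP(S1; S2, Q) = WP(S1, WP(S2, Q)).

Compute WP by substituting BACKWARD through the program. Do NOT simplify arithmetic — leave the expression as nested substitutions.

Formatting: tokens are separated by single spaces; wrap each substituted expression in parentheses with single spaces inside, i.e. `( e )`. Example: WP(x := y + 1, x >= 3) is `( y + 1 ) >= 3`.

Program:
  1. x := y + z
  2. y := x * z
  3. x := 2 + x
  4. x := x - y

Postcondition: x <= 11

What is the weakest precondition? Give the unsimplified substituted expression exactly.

post: x <= 11
stmt 4: x := x - y  -- replace 1 occurrence(s) of x with (x - y)
  => ( x - y ) <= 11
stmt 3: x := 2 + x  -- replace 1 occurrence(s) of x with (2 + x)
  => ( ( 2 + x ) - y ) <= 11
stmt 2: y := x * z  -- replace 1 occurrence(s) of y with (x * z)
  => ( ( 2 + x ) - ( x * z ) ) <= 11
stmt 1: x := y + z  -- replace 2 occurrence(s) of x with (y + z)
  => ( ( 2 + ( y + z ) ) - ( ( y + z ) * z ) ) <= 11

Answer: ( ( 2 + ( y + z ) ) - ( ( y + z ) * z ) ) <= 11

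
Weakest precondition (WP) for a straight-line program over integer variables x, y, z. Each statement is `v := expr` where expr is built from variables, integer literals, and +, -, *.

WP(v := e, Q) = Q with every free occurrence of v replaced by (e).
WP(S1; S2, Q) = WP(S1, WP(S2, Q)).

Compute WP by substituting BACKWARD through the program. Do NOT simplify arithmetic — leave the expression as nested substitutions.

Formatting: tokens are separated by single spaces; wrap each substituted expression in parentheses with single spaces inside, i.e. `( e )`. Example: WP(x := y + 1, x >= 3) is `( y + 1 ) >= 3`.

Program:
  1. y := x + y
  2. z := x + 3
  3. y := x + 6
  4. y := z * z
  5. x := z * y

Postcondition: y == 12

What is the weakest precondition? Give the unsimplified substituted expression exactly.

post: y == 12
stmt 5: x := z * y  -- replace 0 occurrence(s) of x with (z * y)
  => y == 12
stmt 4: y := z * z  -- replace 1 occurrence(s) of y with (z * z)
  => ( z * z ) == 12
stmt 3: y := x + 6  -- replace 0 occurrence(s) of y with (x + 6)
  => ( z * z ) == 12
stmt 2: z := x + 3  -- replace 2 occurrence(s) of z with (x + 3)
  => ( ( x + 3 ) * ( x + 3 ) ) == 12
stmt 1: y := x + y  -- replace 0 occurrence(s) of y with (x + y)
  => ( ( x + 3 ) * ( x + 3 ) ) == 12

Answer: ( ( x + 3 ) * ( x + 3 ) ) == 12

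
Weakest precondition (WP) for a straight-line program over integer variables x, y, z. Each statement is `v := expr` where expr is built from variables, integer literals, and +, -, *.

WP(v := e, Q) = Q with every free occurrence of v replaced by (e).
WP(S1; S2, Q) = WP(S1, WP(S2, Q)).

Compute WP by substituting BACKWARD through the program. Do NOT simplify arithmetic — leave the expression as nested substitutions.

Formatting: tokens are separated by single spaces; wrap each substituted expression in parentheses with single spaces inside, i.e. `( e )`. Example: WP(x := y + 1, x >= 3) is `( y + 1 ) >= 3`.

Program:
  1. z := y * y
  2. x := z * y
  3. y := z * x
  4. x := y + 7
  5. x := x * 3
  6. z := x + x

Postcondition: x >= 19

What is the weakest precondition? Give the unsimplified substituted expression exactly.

post: x >= 19
stmt 6: z := x + x  -- replace 0 occurrence(s) of z with (x + x)
  => x >= 19
stmt 5: x := x * 3  -- replace 1 occurrence(s) of x with (x * 3)
  => ( x * 3 ) >= 19
stmt 4: x := y + 7  -- replace 1 occurrence(s) of x with (y + 7)
  => ( ( y + 7 ) * 3 ) >= 19
stmt 3: y := z * x  -- replace 1 occurrence(s) of y with (z * x)
  => ( ( ( z * x ) + 7 ) * 3 ) >= 19
stmt 2: x := z * y  -- replace 1 occurrence(s) of x with (z * y)
  => ( ( ( z * ( z * y ) ) + 7 ) * 3 ) >= 19
stmt 1: z := y * y  -- replace 2 occurrence(s) of z with (y * y)
  => ( ( ( ( y * y ) * ( ( y * y ) * y ) ) + 7 ) * 3 ) >= 19

Answer: ( ( ( ( y * y ) * ( ( y * y ) * y ) ) + 7 ) * 3 ) >= 19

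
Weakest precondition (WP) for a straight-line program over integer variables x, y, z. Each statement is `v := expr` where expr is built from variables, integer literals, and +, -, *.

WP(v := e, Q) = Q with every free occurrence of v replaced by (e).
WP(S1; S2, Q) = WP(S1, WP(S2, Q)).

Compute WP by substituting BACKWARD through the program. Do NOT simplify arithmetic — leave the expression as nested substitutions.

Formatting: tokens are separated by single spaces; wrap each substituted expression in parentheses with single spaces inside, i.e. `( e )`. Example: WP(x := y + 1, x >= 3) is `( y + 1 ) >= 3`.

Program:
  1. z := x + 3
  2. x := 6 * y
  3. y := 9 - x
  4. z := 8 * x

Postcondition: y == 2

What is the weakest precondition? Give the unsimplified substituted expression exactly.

Answer: ( 9 - ( 6 * y ) ) == 2

Derivation:
post: y == 2
stmt 4: z := 8 * x  -- replace 0 occurrence(s) of z with (8 * x)
  => y == 2
stmt 3: y := 9 - x  -- replace 1 occurrence(s) of y with (9 - x)
  => ( 9 - x ) == 2
stmt 2: x := 6 * y  -- replace 1 occurrence(s) of x with (6 * y)
  => ( 9 - ( 6 * y ) ) == 2
stmt 1: z := x + 3  -- replace 0 occurrence(s) of z with (x + 3)
  => ( 9 - ( 6 * y ) ) == 2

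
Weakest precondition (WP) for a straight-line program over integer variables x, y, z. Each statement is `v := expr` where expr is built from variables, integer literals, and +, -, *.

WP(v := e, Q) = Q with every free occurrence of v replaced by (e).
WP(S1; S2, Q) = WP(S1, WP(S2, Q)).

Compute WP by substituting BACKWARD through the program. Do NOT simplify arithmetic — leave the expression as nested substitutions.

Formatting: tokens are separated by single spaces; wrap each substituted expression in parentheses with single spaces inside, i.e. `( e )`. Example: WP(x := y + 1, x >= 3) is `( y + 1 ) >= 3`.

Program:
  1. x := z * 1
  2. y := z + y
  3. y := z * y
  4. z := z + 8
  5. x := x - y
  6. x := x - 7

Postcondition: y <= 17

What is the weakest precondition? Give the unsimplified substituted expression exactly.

Answer: ( z * ( z + y ) ) <= 17

Derivation:
post: y <= 17
stmt 6: x := x - 7  -- replace 0 occurrence(s) of x with (x - 7)
  => y <= 17
stmt 5: x := x - y  -- replace 0 occurrence(s) of x with (x - y)
  => y <= 17
stmt 4: z := z + 8  -- replace 0 occurrence(s) of z with (z + 8)
  => y <= 17
stmt 3: y := z * y  -- replace 1 occurrence(s) of y with (z * y)
  => ( z * y ) <= 17
stmt 2: y := z + y  -- replace 1 occurrence(s) of y with (z + y)
  => ( z * ( z + y ) ) <= 17
stmt 1: x := z * 1  -- replace 0 occurrence(s) of x with (z * 1)
  => ( z * ( z + y ) ) <= 17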